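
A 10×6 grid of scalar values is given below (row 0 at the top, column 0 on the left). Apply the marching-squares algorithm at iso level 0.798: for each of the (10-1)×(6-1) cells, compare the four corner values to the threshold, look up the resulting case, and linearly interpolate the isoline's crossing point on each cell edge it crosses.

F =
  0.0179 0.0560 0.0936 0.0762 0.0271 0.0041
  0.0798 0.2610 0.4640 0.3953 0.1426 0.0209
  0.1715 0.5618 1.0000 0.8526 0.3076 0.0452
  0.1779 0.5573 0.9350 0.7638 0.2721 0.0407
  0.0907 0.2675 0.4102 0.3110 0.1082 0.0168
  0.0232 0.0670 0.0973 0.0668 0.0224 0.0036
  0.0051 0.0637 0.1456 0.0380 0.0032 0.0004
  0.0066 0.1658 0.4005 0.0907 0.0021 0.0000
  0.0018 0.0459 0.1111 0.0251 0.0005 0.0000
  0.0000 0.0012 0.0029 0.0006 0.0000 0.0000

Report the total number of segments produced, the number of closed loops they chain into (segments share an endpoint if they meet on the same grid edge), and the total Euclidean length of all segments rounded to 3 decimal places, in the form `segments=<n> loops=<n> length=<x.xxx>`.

segments=8 loops=1 length=5.134

cell (1,1): code 0100 → (1.623,2.000)–(2.000,1.539)
cell (1,2): code 1100 → (1.881,3.000)–(1.623,2.000)
cell (1,3): code 1000 → (2.000,3.100)–(1.881,3.000)
cell (2,1): code 0110 → (2.000,1.539)–(3.000,1.637)
cell (2,2): code 1011 → (3.000,2.800)–(2.615,3.000)
cell (2,3): code 0001 → (2.615,3.000)–(2.000,3.100)
cell (3,1): code 0010 → (3.000,1.637)–(3.261,2.000)
cell (3,2): code 0001 → (3.261,2.000)–(3.000,2.800)
total: 8 segments, chained into 1 closed loop(s), length Σ = 5.134177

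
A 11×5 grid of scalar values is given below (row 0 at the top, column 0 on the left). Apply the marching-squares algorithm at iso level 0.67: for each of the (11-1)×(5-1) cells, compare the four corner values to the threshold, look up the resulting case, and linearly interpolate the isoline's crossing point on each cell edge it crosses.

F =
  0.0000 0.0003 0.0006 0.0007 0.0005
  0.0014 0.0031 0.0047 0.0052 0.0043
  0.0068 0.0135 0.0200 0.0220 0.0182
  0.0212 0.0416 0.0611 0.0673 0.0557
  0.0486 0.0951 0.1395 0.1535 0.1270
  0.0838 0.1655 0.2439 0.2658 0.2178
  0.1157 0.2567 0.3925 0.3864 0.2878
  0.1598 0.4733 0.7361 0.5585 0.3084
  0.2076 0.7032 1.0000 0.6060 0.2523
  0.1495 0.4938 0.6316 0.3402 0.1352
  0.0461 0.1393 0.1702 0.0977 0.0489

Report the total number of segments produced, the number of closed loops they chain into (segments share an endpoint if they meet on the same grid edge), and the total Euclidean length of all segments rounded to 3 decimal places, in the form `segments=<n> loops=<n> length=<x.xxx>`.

segments=8 loops=1 length=5.775

cell (6,1): code 0100 → (6.808,2.000)–(7.000,1.748)
cell (6,2): code 1000 → (7.000,2.372)–(6.808,2.000)
cell (7,0): code 0100 → (7.856,1.000)–(8.000,0.933)
cell (7,1): code 1110 → (7.000,1.748)–(7.856,1.000)
cell (7,2): code 1001 → (8.000,2.838)–(7.000,2.372)
cell (8,0): code 0010 → (8.000,0.933)–(8.159,1.000)
cell (8,1): code 0011 → (8.159,1.000)–(8.896,2.000)
cell (8,2): code 0001 → (8.896,2.000)–(8.000,2.838)
total: 8 segments, chained into 1 closed loop(s), length Σ = 5.775401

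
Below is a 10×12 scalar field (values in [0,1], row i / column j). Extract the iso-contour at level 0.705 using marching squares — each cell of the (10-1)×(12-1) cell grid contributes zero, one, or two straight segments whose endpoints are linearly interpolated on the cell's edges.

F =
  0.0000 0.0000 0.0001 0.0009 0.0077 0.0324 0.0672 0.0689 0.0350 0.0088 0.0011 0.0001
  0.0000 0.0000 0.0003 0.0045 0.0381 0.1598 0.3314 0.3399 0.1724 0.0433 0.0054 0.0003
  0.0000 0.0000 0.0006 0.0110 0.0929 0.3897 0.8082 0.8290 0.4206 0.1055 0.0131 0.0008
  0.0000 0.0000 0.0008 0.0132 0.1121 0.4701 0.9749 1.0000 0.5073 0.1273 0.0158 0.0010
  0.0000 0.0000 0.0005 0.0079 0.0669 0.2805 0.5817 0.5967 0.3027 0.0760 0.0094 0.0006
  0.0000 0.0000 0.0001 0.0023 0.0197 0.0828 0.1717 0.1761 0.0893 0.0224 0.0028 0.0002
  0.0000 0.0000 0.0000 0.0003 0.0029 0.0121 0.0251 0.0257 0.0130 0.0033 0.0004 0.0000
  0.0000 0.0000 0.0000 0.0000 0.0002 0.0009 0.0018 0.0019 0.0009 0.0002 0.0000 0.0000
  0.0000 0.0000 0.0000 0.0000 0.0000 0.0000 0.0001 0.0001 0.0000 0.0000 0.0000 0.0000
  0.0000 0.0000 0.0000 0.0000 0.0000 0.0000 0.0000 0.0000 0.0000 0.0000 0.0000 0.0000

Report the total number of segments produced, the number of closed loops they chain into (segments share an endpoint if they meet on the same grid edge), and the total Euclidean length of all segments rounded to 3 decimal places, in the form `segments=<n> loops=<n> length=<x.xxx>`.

segments=8 loops=1 length=6.624

cell (1,5): code 0100 → (1.784,6.000)–(2.000,5.753)
cell (1,6): code 1100 → (1.746,7.000)–(1.784,6.000)
cell (1,7): code 1000 → (2.000,7.304)–(1.746,7.000)
cell (2,5): code 0110 → (2.000,5.753)–(3.000,5.465)
cell (2,7): code 1001 → (3.000,7.599)–(2.000,7.304)
cell (3,5): code 0010 → (3.000,5.465)–(3.686,6.000)
cell (3,6): code 0011 → (3.686,6.000)–(3.731,7.000)
cell (3,7): code 0001 → (3.731,7.000)–(3.000,7.599)
total: 8 segments, chained into 1 closed loop(s), length Σ = 6.624020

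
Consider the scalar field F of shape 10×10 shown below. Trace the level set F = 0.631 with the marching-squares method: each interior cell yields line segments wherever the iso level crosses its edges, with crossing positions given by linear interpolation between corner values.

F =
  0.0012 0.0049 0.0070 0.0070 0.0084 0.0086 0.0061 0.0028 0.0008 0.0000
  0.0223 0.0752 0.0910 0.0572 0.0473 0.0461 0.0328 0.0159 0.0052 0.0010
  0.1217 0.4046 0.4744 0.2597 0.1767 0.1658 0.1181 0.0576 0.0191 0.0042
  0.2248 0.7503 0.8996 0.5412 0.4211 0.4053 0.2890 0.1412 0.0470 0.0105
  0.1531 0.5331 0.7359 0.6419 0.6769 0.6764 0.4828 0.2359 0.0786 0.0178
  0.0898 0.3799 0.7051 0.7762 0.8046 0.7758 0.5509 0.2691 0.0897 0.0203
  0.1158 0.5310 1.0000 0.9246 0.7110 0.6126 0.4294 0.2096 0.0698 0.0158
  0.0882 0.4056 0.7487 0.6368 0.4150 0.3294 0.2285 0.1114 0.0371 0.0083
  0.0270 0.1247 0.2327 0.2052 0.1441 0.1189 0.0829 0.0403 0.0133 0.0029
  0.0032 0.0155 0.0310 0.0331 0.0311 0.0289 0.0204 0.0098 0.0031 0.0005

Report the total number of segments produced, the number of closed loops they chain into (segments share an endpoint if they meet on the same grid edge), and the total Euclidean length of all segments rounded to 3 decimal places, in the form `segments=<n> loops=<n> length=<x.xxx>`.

cell (2,0): code 0100 → (2.655,1.000)–(3.000,0.773)
cell (2,1): code 1100 → (2.368,2.000)–(2.655,1.000)
cell (2,2): code 1000 → (3.000,2.749)–(2.368,2.000)
cell (3,0): code 0010 → (3.000,0.773)–(3.549,1.000)
cell (3,1): code 0111 → (3.549,1.000)–(4.000,1.483)
cell (3,2): code 1101 → (3.892,3.000)–(3.000,2.749)
cell (3,3): code 1100 → (3.821,4.000)–(3.892,3.000)
cell (3,4): code 1100 → (3.833,5.000)–(3.821,4.000)
cell (3,5): code 1000 → (4.000,5.235)–(3.833,5.000)
cell (4,1): code 0110 → (4.000,1.483)–(5.000,1.772)
cell (4,5): code 1001 → (5.000,5.644)–(4.000,5.235)
cell (5,1): code 0110 → (5.000,1.772)–(6.000,1.213)
cell (5,4): code 1011 → (6.000,4.813)–(5.887,5.000)
cell (5,5): code 0001 → (5.887,5.000)–(5.000,5.644)
cell (6,1): code 0110 → (6.000,1.213)–(7.000,1.657)
cell (6,3): code 1011 → (7.000,3.026)–(6.270,4.000)
cell (6,4): code 0001 → (6.270,4.000)–(6.000,4.813)
cell (7,1): code 0010 → (7.000,1.657)–(7.228,2.000)
cell (7,2): code 0011 → (7.228,2.000)–(7.013,3.000)
cell (7,3): code 0001 → (7.013,3.000)–(7.000,3.026)
total: 20 segments, chained into 1 closed loop(s), length Σ = 16.118942

segments=20 loops=1 length=16.119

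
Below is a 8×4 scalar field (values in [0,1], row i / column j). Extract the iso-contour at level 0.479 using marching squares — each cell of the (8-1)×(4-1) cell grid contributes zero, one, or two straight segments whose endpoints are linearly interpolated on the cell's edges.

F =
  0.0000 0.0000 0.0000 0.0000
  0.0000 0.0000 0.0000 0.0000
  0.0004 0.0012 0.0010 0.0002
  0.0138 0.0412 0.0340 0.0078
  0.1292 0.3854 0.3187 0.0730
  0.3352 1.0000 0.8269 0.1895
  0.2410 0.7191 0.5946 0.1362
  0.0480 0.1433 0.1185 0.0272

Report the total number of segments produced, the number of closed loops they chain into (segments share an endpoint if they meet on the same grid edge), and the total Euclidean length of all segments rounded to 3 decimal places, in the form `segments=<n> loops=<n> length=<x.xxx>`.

segments=8 loops=1 length=7.142

cell (4,0): code 0100 → (4.152,1.000)–(5.000,0.216)
cell (4,1): code 1100 → (4.315,2.000)–(4.152,1.000)
cell (4,2): code 1000 → (5.000,2.546)–(4.315,2.000)
cell (5,0): code 0110 → (5.000,0.216)–(6.000,0.498)
cell (5,2): code 1001 → (6.000,2.252)–(5.000,2.546)
cell (6,0): code 0010 → (6.000,0.498)–(6.417,1.000)
cell (6,1): code 0011 → (6.417,1.000)–(6.243,2.000)
cell (6,2): code 0001 → (6.243,2.000)–(6.000,2.252)
total: 8 segments, chained into 1 closed loop(s), length Σ = 7.142166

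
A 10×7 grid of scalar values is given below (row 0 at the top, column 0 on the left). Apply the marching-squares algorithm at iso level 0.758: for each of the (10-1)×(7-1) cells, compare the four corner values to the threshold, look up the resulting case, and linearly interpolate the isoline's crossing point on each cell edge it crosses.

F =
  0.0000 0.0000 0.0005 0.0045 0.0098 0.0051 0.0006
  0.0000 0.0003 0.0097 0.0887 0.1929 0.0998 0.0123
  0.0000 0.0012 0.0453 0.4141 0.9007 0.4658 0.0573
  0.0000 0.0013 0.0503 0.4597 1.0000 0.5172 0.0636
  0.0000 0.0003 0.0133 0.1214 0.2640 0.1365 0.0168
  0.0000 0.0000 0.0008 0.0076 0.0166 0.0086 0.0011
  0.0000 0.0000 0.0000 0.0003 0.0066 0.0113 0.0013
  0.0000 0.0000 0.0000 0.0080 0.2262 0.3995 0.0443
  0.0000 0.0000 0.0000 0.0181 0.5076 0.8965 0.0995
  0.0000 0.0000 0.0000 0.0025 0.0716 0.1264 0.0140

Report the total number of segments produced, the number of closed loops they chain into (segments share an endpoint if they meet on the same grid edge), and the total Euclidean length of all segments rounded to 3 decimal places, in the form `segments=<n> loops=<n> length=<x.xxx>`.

segments=10 loops=2 length=5.353

cell (1,3): code 0100 → (1.798,4.000)–(2.000,3.707)
cell (1,4): code 1000 → (2.000,4.328)–(1.798,4.000)
cell (2,3): code 0110 → (2.000,3.707)–(3.000,3.552)
cell (2,4): code 1001 → (3.000,4.501)–(2.000,4.328)
cell (3,3): code 0010 → (3.000,3.552)–(3.329,4.000)
cell (3,4): code 0001 → (3.329,4.000)–(3.000,4.501)
cell (7,4): code 0100 → (7.721,5.000)–(8.000,4.644)
cell (7,5): code 1000 → (8.000,5.174)–(7.721,5.000)
cell (8,4): code 0010 → (8.000,4.644)–(8.180,5.000)
cell (8,5): code 0001 → (8.180,5.000)–(8.000,5.174)
total: 10 segments, chained into 2 closed loop(s), length Σ = 5.352516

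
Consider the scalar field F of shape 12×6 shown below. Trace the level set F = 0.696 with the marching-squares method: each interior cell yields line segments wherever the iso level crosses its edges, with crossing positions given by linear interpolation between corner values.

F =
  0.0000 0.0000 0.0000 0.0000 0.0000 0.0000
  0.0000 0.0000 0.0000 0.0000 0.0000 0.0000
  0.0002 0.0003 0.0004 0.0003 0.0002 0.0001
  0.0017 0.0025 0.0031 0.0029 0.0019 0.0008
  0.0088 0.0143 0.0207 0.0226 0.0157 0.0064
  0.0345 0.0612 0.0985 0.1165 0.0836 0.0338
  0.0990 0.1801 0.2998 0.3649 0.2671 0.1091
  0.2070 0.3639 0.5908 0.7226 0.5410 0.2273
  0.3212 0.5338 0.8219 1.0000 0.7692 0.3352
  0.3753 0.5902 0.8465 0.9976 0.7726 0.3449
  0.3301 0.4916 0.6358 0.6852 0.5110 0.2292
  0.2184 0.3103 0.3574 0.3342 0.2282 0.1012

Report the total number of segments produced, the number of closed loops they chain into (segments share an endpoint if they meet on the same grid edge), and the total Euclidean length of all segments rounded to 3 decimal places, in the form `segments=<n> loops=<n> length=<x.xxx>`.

cell (6,2): code 0100 → (6.926,3.000)–(7.000,2.798)
cell (6,3): code 1000 → (7.000,3.146)–(6.926,3.000)
cell (7,1): code 0100 → (7.455,2.000)–(8.000,1.563)
cell (7,2): code 1110 → (7.000,2.798)–(7.455,2.000)
cell (7,3): code 1101 → (7.679,4.000)–(7.000,3.146)
cell (7,4): code 1000 → (8.000,4.169)–(7.679,4.000)
cell (8,1): code 0110 → (8.000,1.563)–(9.000,1.413)
cell (8,4): code 1001 → (9.000,4.179)–(8.000,4.169)
cell (9,1): code 0010 → (9.000,1.413)–(9.714,2.000)
cell (9,2): code 0011 → (9.714,2.000)–(9.965,3.000)
cell (9,3): code 0011 → (9.965,3.000)–(9.293,4.000)
cell (9,4): code 0001 → (9.293,4.000)–(9.000,4.179)
total: 12 segments, chained into 1 closed loop(s), length Σ = 8.965232

segments=12 loops=1 length=8.965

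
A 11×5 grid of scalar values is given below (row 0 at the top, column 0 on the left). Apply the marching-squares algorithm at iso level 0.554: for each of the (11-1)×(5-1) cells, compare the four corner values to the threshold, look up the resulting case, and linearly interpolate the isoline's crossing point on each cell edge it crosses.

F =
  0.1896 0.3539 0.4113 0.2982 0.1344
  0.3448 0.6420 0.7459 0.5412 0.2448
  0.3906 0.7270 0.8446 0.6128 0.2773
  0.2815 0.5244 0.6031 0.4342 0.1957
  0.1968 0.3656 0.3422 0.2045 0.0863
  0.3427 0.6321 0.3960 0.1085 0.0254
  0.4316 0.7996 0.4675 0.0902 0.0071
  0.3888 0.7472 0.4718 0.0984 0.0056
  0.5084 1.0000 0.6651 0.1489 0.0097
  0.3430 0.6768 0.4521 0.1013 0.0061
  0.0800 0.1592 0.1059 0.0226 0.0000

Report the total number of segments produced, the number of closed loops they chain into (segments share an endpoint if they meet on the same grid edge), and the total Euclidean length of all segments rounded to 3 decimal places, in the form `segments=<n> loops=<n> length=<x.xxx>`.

cell (0,0): code 0100 → (0.695,1.000)–(1.000,0.704)
cell (0,1): code 1100 → (0.426,2.000)–(0.695,1.000)
cell (0,2): code 1000 → (1.000,2.937)–(0.426,2.000)
cell (1,0): code 0110 → (1.000,0.704)–(2.000,0.486)
cell (1,2): code 1101 → (1.179,3.000)–(1.000,2.937)
cell (1,3): code 1000 → (2.000,3.175)–(1.179,3.000)
cell (2,0): code 0010 → (2.000,0.486)–(2.854,1.000)
cell (2,1): code 0111 → (2.854,1.000)–(3.000,1.376)
cell (2,2): code 1011 → (3.000,2.291)–(2.329,3.000)
cell (2,3): code 0001 → (2.329,3.000)–(2.000,3.175)
cell (3,1): code 0010 → (3.000,1.376)–(3.188,2.000)
cell (3,2): code 0001 → (3.188,2.000)–(3.000,2.291)
cell (4,0): code 0100 → (4.707,1.000)–(5.000,0.730)
cell (4,1): code 1000 → (5.000,1.331)–(4.707,1.000)
cell (5,0): code 0110 → (5.000,0.730)–(6.000,0.333)
cell (5,1): code 1001 → (6.000,1.740)–(5.000,1.331)
cell (6,0): code 0110 → (6.000,0.333)–(7.000,0.461)
cell (6,1): code 1001 → (7.000,1.702)–(6.000,1.740)
cell (7,0): code 0110 → (7.000,0.461)–(8.000,0.093)
cell (7,1): code 1101 → (7.425,2.000)–(7.000,1.702)
cell (7,2): code 1000 → (8.000,2.215)–(7.425,2.000)
cell (8,0): code 0110 → (8.000,0.093)–(9.000,0.632)
cell (8,1): code 1011 → (9.000,1.547)–(8.522,2.000)
cell (8,2): code 0001 → (8.522,2.000)–(8.000,2.215)
cell (9,0): code 0010 → (9.000,0.632)–(9.237,1.000)
cell (9,1): code 0001 → (9.237,1.000)–(9.000,1.547)
total: 26 segments, chained into 2 closed loop(s), length Σ = 18.957523

segments=26 loops=2 length=18.958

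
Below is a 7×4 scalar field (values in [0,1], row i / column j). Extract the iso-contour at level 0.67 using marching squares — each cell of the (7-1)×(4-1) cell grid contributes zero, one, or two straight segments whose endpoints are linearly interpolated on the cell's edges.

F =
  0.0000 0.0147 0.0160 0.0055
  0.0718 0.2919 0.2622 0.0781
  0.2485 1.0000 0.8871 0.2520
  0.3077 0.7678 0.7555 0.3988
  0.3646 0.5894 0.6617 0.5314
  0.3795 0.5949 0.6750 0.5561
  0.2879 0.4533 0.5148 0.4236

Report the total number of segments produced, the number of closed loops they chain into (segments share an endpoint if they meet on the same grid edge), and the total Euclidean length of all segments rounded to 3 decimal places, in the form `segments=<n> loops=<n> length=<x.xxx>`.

segments=12 loops=2 length=7.641

cell (1,0): code 0100 → (1.534,1.000)–(2.000,0.561)
cell (1,1): code 1100 → (1.653,2.000)–(1.534,1.000)
cell (1,2): code 1000 → (2.000,2.342)–(1.653,2.000)
cell (2,0): code 0110 → (2.000,0.561)–(3.000,0.787)
cell (2,2): code 1001 → (3.000,2.240)–(2.000,2.342)
cell (3,0): code 0010 → (3.000,0.787)–(3.548,1.000)
cell (3,1): code 0011 → (3.548,1.000)–(3.912,2.000)
cell (3,2): code 0001 → (3.912,2.000)–(3.000,2.240)
cell (4,1): code 0100 → (4.624,2.000)–(5.000,1.938)
cell (4,2): code 1000 → (5.000,2.042)–(4.624,2.000)
cell (5,1): code 0010 → (5.000,1.938)–(5.031,2.000)
cell (5,2): code 0001 → (5.031,2.000)–(5.000,2.042)
total: 12 segments, chained into 2 closed loop(s), length Σ = 7.641232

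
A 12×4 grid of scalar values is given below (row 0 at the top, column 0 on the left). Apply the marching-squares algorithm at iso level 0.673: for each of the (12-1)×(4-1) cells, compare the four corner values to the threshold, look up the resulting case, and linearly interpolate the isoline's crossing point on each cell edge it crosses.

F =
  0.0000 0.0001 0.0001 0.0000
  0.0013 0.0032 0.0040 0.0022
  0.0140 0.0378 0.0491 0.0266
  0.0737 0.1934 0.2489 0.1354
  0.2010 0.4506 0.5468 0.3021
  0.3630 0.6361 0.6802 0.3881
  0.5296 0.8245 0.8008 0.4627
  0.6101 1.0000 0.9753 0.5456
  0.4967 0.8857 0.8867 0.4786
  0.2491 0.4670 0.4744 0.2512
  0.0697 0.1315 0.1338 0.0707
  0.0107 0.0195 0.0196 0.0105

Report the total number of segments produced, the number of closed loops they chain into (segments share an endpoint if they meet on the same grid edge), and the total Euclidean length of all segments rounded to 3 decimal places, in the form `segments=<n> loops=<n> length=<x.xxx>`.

cell (4,1): code 0100 → (4.946,2.000)–(5.000,1.837)
cell (4,2): code 1000 → (5.000,2.025)–(4.946,2.000)
cell (5,0): code 0100 → (5.196,1.000)–(6.000,0.486)
cell (5,1): code 1110 → (5.000,1.837)–(5.196,1.000)
cell (5,2): code 1001 → (6.000,2.378)–(5.000,2.025)
cell (6,0): code 0110 → (6.000,0.486)–(7.000,0.161)
cell (6,2): code 1001 → (7.000,2.704)–(6.000,2.378)
cell (7,0): code 0110 → (7.000,0.161)–(8.000,0.453)
cell (7,2): code 1001 → (8.000,2.524)–(7.000,2.704)
cell (8,0): code 0010 → (8.000,0.453)–(8.508,1.000)
cell (8,1): code 0011 → (8.508,1.000)–(8.518,2.000)
cell (8,2): code 0001 → (8.518,2.000)–(8.000,2.524)
total: 12 segments, chained into 1 closed loop(s), length Σ = 9.749552

segments=12 loops=1 length=9.750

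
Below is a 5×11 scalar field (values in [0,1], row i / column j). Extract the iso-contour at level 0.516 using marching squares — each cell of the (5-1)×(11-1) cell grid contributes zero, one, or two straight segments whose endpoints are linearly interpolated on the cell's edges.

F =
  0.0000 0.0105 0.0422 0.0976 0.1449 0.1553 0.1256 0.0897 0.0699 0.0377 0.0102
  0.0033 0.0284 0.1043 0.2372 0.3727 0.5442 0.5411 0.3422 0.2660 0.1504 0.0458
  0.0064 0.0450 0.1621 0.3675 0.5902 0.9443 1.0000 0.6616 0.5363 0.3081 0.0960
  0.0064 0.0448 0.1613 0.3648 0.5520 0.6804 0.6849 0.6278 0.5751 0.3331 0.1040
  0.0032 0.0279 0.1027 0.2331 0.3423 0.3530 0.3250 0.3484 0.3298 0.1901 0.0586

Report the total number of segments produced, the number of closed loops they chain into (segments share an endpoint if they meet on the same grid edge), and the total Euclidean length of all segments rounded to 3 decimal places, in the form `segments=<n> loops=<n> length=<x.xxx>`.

cell (0,4): code 0100 → (0.927,5.000)–(1.000,4.836)
cell (0,5): code 1100 → (0.940,6.000)–(0.927,5.000)
cell (0,6): code 1000 → (1.000,6.126)–(0.940,6.000)
cell (1,3): code 0100 → (1.659,4.000)–(2.000,3.667)
cell (1,4): code 1110 → (1.000,4.836)–(1.659,4.000)
cell (1,6): code 1101 → (1.544,7.000)–(1.000,6.126)
cell (1,7): code 1100 → (1.925,8.000)–(1.544,7.000)
cell (1,8): code 1000 → (2.000,8.089)–(1.925,8.000)
cell (2,3): code 0110 → (2.000,3.667)–(3.000,3.808)
cell (2,8): code 1001 → (3.000,8.244)–(2.000,8.089)
cell (3,3): code 0010 → (3.000,3.808)–(3.172,4.000)
cell (3,4): code 0011 → (3.172,4.000)–(3.502,5.000)
cell (3,5): code 0011 → (3.502,5.000)–(3.469,6.000)
cell (3,6): code 0011 → (3.469,6.000)–(3.400,7.000)
cell (3,7): code 0011 → (3.400,7.000)–(3.241,8.000)
cell (3,8): code 0001 → (3.241,8.000)–(3.000,8.244)
total: 16 segments, chained into 1 closed loop(s), length Σ = 11.767874

segments=16 loops=1 length=11.768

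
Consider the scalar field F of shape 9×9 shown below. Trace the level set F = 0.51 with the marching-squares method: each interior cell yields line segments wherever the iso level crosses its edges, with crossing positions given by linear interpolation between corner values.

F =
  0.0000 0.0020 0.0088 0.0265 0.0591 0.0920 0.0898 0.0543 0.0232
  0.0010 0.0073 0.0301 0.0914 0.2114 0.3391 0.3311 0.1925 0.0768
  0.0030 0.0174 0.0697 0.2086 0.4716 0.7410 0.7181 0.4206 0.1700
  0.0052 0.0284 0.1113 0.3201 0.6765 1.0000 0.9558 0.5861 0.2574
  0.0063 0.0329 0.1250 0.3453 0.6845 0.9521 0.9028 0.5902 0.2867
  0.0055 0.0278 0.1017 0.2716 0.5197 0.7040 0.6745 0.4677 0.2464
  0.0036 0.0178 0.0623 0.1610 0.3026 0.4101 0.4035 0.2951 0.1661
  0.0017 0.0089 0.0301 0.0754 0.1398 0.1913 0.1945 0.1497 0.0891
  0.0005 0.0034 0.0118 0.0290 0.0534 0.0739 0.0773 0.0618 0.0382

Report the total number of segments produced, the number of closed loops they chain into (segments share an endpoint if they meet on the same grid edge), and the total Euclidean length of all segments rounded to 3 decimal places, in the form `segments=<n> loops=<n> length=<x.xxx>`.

cell (1,4): code 0100 → (1.425,5.000)–(2.000,4.143)
cell (1,5): code 1100 → (1.462,6.000)–(1.425,5.000)
cell (1,6): code 1000 → (2.000,6.699)–(1.462,6.000)
cell (2,3): code 0100 → (2.187,4.000)–(3.000,3.533)
cell (2,4): code 1110 → (2.000,4.143)–(2.187,4.000)
cell (2,6): code 1101 → (2.540,7.000)–(2.000,6.699)
cell (2,7): code 1000 → (3.000,7.232)–(2.540,7.000)
cell (3,3): code 0110 → (3.000,3.533)–(4.000,3.486)
cell (3,7): code 1001 → (4.000,7.264)–(3.000,7.232)
cell (4,3): code 0110 → (4.000,3.486)–(5.000,3.961)
cell (4,6): code 1011 → (5.000,6.795)–(4.655,7.000)
cell (4,7): code 0001 → (4.655,7.000)–(4.000,7.264)
cell (5,3): code 0010 → (5.000,3.961)–(5.045,4.000)
cell (5,4): code 0011 → (5.045,4.000)–(5.660,5.000)
cell (5,5): code 0011 → (5.660,5.000)–(5.607,6.000)
cell (5,6): code 0001 → (5.607,6.000)–(5.000,6.795)
total: 16 segments, chained into 1 closed loop(s), length Σ = 12.672793

segments=16 loops=1 length=12.673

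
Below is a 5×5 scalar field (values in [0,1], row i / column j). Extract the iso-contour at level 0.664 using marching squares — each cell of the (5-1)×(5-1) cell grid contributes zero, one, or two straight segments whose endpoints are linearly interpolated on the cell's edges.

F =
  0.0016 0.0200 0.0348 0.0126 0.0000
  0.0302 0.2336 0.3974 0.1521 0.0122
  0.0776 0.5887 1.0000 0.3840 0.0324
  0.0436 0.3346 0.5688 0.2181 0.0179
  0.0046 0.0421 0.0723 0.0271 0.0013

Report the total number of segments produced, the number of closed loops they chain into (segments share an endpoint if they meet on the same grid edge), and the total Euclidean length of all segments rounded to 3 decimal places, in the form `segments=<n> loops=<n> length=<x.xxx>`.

segments=4 loops=1 length=3.849

cell (1,1): code 0100 → (1.442,2.000)–(2.000,1.183)
cell (1,2): code 1000 → (2.000,2.545)–(1.442,2.000)
cell (2,1): code 0010 → (2.000,1.183)–(2.779,2.000)
cell (2,2): code 0001 → (2.779,2.000)–(2.000,2.545)
total: 4 segments, chained into 1 closed loop(s), length Σ = 3.849202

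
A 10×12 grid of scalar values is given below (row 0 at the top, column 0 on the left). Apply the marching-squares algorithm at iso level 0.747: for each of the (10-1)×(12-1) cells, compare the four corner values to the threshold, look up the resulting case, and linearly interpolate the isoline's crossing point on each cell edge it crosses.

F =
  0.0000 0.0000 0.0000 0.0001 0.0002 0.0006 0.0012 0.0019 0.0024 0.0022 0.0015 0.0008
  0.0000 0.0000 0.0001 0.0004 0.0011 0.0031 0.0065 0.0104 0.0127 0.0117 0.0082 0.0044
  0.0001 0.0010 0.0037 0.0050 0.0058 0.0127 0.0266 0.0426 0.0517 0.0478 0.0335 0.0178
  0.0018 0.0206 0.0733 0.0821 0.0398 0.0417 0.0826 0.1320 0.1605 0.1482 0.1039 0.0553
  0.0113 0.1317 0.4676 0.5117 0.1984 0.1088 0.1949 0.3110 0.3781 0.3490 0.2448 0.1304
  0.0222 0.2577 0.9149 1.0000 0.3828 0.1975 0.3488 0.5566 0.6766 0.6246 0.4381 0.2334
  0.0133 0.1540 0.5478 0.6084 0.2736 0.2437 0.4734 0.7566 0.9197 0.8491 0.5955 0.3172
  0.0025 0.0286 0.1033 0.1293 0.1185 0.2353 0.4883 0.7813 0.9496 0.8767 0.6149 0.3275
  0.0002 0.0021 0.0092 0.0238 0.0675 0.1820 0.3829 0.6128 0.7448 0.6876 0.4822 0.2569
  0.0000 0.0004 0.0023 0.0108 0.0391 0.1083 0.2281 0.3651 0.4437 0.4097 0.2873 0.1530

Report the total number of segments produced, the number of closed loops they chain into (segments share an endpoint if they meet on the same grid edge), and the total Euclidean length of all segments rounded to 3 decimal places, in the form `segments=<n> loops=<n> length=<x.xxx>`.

cell (4,1): code 0100 → (4.625,2.000)–(5.000,1.745)
cell (4,2): code 1100 → (4.482,3.000)–(4.625,2.000)
cell (4,3): code 1000 → (5.000,3.410)–(4.482,3.000)
cell (5,1): code 0010 → (5.000,1.745)–(5.457,2.000)
cell (5,2): code 0011 → (5.457,2.000)–(5.646,3.000)
cell (5,3): code 0001 → (5.646,3.000)–(5.000,3.410)
cell (5,6): code 0100 → (5.952,7.000)–(6.000,6.966)
cell (5,7): code 1100 → (5.290,8.000)–(5.952,7.000)
cell (5,8): code 1100 → (5.545,9.000)–(5.290,8.000)
cell (5,9): code 1000 → (6.000,9.403)–(5.545,9.000)
cell (6,6): code 0110 → (6.000,6.966)–(7.000,6.883)
cell (6,9): code 1001 → (7.000,9.495)–(6.000,9.403)
cell (7,6): code 0010 → (7.000,6.883)–(7.204,7.000)
cell (7,7): code 0011 → (7.204,7.000)–(7.989,8.000)
cell (7,8): code 0011 → (7.989,8.000)–(7.686,9.000)
cell (7,9): code 0001 → (7.686,9.000)–(7.000,9.495)
total: 16 segments, chained into 2 closed loop(s), length Σ = 12.734739

segments=16 loops=2 length=12.735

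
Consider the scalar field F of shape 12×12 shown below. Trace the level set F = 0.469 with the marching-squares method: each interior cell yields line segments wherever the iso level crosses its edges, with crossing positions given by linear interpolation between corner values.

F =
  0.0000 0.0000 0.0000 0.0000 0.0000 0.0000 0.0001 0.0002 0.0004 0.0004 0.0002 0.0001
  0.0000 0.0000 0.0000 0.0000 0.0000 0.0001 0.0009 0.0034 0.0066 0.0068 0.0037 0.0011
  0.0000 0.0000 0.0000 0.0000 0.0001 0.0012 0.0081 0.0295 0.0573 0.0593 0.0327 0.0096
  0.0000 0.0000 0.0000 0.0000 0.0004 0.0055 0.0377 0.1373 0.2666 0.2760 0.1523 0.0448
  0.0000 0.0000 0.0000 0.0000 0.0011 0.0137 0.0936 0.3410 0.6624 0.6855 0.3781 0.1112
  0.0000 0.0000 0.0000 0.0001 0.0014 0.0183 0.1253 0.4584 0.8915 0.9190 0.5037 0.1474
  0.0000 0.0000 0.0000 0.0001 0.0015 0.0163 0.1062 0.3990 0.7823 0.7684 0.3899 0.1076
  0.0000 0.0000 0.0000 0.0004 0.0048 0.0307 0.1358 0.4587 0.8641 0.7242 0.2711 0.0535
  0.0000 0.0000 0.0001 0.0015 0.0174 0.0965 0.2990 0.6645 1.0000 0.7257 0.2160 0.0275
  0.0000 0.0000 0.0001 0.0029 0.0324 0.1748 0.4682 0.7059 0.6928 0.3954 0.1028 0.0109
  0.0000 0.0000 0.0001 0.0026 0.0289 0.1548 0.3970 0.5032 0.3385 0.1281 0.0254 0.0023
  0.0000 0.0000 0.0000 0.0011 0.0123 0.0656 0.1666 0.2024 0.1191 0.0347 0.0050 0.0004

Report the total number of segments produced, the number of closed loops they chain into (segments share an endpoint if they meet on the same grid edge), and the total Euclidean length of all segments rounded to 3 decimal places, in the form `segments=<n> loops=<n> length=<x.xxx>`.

cell (3,7): code 0100 → (3.511,8.000)–(4.000,7.398)
cell (3,8): code 1100 → (3.471,9.000)–(3.511,8.000)
cell (3,9): code 1000 → (4.000,9.704)–(3.471,9.000)
cell (4,7): code 0110 → (4.000,7.398)–(5.000,7.024)
cell (4,9): code 1101 → (4.724,10.000)–(4.000,9.704)
cell (4,10): code 1000 → (5.000,10.097)–(4.724,10.000)
cell (5,7): code 0110 → (5.000,7.024)–(6.000,7.183)
cell (5,9): code 1011 → (6.000,9.791)–(5.305,10.000)
cell (5,10): code 0001 → (5.305,10.000)–(5.000,10.097)
cell (6,7): code 0110 → (6.000,7.183)–(7.000,7.025)
cell (6,9): code 1001 → (7.000,9.563)–(6.000,9.791)
cell (7,6): code 0100 → (7.050,7.000)–(8.000,6.465)
cell (7,7): code 1110 → (7.000,7.025)–(7.050,7.000)
cell (7,9): code 1001 → (8.000,9.504)–(7.000,9.563)
cell (8,6): code 0110 → (8.000,6.465)–(9.000,6.003)
cell (8,8): code 1011 → (9.000,8.753)–(8.777,9.000)
cell (8,9): code 0001 → (8.777,9.000)–(8.000,9.504)
cell (9,6): code 0110 → (9.000,6.003)–(10.000,6.678)
cell (9,7): code 1011 → (10.000,7.208)–(9.632,8.000)
cell (9,8): code 0001 → (9.632,8.000)–(9.000,8.753)
cell (10,6): code 0010 → (10.000,6.678)–(10.114,7.000)
cell (10,7): code 0001 → (10.114,7.000)–(10.000,7.208)
total: 22 segments, chained into 1 closed loop(s), length Σ = 17.044604

segments=22 loops=1 length=17.045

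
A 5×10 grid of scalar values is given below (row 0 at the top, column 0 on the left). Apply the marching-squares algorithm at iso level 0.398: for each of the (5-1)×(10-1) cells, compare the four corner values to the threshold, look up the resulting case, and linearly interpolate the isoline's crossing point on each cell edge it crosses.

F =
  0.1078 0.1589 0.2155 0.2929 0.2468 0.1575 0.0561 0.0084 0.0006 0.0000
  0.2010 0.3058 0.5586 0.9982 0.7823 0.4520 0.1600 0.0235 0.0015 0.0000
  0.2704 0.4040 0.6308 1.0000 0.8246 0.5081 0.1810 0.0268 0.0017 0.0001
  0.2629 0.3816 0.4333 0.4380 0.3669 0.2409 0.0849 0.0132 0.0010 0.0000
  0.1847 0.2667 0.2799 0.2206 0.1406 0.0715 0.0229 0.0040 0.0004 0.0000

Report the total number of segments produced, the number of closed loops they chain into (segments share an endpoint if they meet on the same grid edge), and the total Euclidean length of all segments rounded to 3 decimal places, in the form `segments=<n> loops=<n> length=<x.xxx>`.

segments=16 loops=1 length=11.842

cell (0,1): code 0100 → (0.532,2.000)–(1.000,1.365)
cell (0,2): code 1100 → (0.149,3.000)–(0.532,2.000)
cell (0,3): code 1100 → (0.282,4.000)–(0.149,3.000)
cell (0,4): code 1100 → (0.817,5.000)–(0.282,4.000)
cell (0,5): code 1000 → (1.000,5.185)–(0.817,5.000)
cell (1,0): code 0100 → (1.939,1.000)–(2.000,0.955)
cell (1,1): code 1110 → (1.000,1.365)–(1.939,1.000)
cell (1,5): code 1001 → (2.000,5.337)–(1.000,5.185)
cell (2,0): code 0010 → (2.000,0.955)–(2.268,1.000)
cell (2,1): code 0111 → (2.268,1.000)–(3.000,1.317)
cell (2,3): code 1011 → (3.000,3.563)–(2.932,4.000)
cell (2,4): code 0011 → (2.932,4.000)–(2.412,5.000)
cell (2,5): code 0001 → (2.412,5.000)–(2.000,5.337)
cell (3,1): code 0010 → (3.000,1.317)–(3.230,2.000)
cell (3,2): code 0011 → (3.230,2.000)–(3.184,3.000)
cell (3,3): code 0001 → (3.184,3.000)–(3.000,3.563)
total: 16 segments, chained into 1 closed loop(s), length Σ = 11.842311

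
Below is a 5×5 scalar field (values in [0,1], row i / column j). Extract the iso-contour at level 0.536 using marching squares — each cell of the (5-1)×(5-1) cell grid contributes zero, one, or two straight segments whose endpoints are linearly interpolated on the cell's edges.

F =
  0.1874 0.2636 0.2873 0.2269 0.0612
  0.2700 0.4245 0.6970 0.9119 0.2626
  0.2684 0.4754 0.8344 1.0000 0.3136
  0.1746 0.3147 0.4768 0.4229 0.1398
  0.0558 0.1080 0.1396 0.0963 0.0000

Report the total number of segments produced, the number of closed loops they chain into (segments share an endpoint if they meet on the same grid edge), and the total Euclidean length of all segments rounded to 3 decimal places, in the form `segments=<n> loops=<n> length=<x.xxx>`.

cell (0,1): code 0100 → (0.607,2.000)–(1.000,1.409)
cell (0,2): code 1100 → (0.451,3.000)–(0.607,2.000)
cell (0,3): code 1000 → (1.000,3.579)–(0.451,3.000)
cell (1,1): code 0110 → (1.000,1.409)–(2.000,1.169)
cell (1,3): code 1001 → (2.000,3.676)–(1.000,3.579)
cell (2,1): code 0010 → (2.000,1.169)–(2.834,2.000)
cell (2,2): code 0011 → (2.834,2.000)–(2.804,3.000)
cell (2,3): code 0001 → (2.804,3.000)–(2.000,3.676)
total: 8 segments, chained into 1 closed loop(s), length Σ = 7.781197

segments=8 loops=1 length=7.781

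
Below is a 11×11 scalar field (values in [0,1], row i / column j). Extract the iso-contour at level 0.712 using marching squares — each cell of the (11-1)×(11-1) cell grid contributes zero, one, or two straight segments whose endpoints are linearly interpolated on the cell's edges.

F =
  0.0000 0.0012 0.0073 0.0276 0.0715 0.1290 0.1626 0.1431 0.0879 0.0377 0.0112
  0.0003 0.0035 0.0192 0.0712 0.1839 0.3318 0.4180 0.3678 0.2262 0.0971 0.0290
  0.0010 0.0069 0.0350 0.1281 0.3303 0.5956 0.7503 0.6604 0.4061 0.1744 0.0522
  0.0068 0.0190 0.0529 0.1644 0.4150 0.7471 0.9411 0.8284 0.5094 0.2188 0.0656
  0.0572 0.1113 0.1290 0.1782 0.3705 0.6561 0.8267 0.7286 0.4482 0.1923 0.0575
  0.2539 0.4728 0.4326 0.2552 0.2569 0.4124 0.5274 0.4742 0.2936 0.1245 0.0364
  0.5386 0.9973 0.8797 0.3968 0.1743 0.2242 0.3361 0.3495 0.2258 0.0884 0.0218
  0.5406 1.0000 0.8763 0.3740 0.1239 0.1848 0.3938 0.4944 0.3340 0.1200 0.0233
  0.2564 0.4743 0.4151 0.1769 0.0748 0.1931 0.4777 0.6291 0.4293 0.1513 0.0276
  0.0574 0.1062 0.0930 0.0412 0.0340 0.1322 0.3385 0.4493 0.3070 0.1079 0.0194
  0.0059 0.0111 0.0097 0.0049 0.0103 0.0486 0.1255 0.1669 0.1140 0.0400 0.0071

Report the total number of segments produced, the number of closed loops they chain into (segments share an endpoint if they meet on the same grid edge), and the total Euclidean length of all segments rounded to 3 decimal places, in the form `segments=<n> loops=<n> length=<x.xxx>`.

cell (1,5): code 0100 → (1.885,6.000)–(2.000,5.752)
cell (1,6): code 1000 → (2.000,6.426)–(1.885,6.000)
cell (2,4): code 0100 → (2.768,5.000)–(3.000,4.894)
cell (2,5): code 1110 → (2.000,5.752)–(2.768,5.000)
cell (2,6): code 1101 → (2.307,7.000)–(2.000,6.426)
cell (2,7): code 1000 → (3.000,7.365)–(2.307,7.000)
cell (3,4): code 0010 → (3.000,4.894)–(3.386,5.000)
cell (3,5): code 0111 → (3.386,5.000)–(4.000,5.328)
cell (3,7): code 1001 → (4.000,7.059)–(3.000,7.365)
cell (4,5): code 0010 → (4.000,5.328)–(4.383,6.000)
cell (4,6): code 0011 → (4.383,6.000)–(4.065,7.000)
cell (4,7): code 0001 → (4.065,7.000)–(4.000,7.059)
cell (5,0): code 0100 → (5.456,1.000)–(6.000,0.378)
cell (5,1): code 1100 → (5.625,2.000)–(5.456,1.000)
cell (5,2): code 1000 → (6.000,2.347)–(5.625,2.000)
cell (6,0): code 0110 → (6.000,0.378)–(7.000,0.373)
cell (6,2): code 1001 → (7.000,2.327)–(6.000,2.347)
cell (7,0): code 0010 → (7.000,0.373)–(7.548,1.000)
cell (7,1): code 0011 → (7.548,1.000)–(7.356,2.000)
cell (7,2): code 0001 → (7.356,2.000)–(7.000,2.327)
total: 20 segments, chained into 2 closed loop(s), length Σ = 14.217859

segments=20 loops=2 length=14.218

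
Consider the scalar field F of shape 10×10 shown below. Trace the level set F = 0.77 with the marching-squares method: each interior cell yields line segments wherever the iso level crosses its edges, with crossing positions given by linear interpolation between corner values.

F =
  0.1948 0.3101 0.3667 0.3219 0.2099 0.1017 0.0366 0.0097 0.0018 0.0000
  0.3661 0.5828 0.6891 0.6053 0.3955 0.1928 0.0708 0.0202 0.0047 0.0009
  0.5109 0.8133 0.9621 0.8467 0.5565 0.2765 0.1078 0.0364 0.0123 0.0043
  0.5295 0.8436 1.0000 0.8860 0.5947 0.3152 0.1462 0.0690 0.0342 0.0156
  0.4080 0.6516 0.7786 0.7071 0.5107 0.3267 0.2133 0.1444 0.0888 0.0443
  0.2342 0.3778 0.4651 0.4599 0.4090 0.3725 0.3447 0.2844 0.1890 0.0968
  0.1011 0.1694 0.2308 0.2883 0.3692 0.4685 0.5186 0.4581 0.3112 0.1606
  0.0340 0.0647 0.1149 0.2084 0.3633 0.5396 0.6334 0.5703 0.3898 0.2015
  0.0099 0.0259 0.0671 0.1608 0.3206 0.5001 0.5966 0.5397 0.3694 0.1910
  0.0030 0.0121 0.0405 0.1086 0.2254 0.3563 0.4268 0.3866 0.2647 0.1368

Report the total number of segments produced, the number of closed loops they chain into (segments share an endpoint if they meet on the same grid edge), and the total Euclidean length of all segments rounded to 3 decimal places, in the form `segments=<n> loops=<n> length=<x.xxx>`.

cell (1,0): code 0100 → (1.812,1.000)–(2.000,0.857)
cell (1,1): code 1100 → (1.296,2.000)–(1.812,1.000)
cell (1,2): code 1100 → (1.682,3.000)–(1.296,2.000)
cell (1,3): code 1000 → (2.000,3.264)–(1.682,3.000)
cell (2,0): code 0110 → (2.000,0.857)–(3.000,0.766)
cell (2,3): code 1001 → (3.000,3.398)–(2.000,3.264)
cell (3,0): code 0010 → (3.000,0.766)–(3.383,1.000)
cell (3,1): code 0111 → (3.383,1.000)–(4.000,1.932)
cell (3,2): code 1011 → (4.000,2.120)–(3.648,3.000)
cell (3,3): code 0001 → (3.648,3.000)–(3.000,3.398)
cell (4,1): code 0010 → (4.000,1.932)–(4.027,2.000)
cell (4,2): code 0001 → (4.027,2.000)–(4.000,2.120)
total: 12 segments, chained into 1 closed loop(s), length Σ = 8.331433

segments=12 loops=1 length=8.331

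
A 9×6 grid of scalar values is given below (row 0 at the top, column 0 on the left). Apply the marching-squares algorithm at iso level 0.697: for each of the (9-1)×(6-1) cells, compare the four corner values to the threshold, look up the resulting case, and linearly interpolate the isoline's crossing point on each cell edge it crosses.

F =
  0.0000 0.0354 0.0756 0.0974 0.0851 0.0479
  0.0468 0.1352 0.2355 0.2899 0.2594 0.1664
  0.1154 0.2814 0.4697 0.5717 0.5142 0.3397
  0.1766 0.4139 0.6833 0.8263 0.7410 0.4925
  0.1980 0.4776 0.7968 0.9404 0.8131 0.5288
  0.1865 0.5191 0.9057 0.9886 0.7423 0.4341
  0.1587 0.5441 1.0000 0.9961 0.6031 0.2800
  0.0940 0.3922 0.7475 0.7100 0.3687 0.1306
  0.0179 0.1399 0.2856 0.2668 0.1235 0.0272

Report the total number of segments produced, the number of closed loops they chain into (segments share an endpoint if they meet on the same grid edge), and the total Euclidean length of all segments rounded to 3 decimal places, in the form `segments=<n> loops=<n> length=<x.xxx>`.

cell (2,2): code 0100 → (2.492,3.000)–(3.000,2.096)
cell (2,3): code 1100 → (2.806,4.000)–(2.492,3.000)
cell (2,4): code 1000 → (3.000,4.177)–(2.806,4.000)
cell (3,1): code 0100 → (3.121,2.000)–(4.000,1.687)
cell (3,2): code 1110 → (3.000,2.096)–(3.121,2.000)
cell (3,4): code 1001 → (4.000,4.408)–(3.000,4.177)
cell (4,1): code 0110 → (4.000,1.687)–(5.000,1.460)
cell (4,4): code 1001 → (5.000,4.147)–(4.000,4.408)
cell (5,1): code 0110 → (5.000,1.460)–(6.000,1.335)
cell (5,3): code 1011 → (6.000,3.761)–(5.325,4.000)
cell (5,4): code 0001 → (5.325,4.000)–(5.000,4.147)
cell (6,1): code 0110 → (6.000,1.335)–(7.000,1.858)
cell (6,3): code 1001 → (7.000,3.038)–(6.000,3.761)
cell (7,1): code 0010 → (7.000,1.858)–(7.109,2.000)
cell (7,2): code 0011 → (7.109,2.000)–(7.029,3.000)
cell (7,3): code 0001 → (7.029,3.000)–(7.000,3.038)
total: 16 segments, chained into 1 closed loop(s), length Σ = 12.193930

segments=16 loops=1 length=12.194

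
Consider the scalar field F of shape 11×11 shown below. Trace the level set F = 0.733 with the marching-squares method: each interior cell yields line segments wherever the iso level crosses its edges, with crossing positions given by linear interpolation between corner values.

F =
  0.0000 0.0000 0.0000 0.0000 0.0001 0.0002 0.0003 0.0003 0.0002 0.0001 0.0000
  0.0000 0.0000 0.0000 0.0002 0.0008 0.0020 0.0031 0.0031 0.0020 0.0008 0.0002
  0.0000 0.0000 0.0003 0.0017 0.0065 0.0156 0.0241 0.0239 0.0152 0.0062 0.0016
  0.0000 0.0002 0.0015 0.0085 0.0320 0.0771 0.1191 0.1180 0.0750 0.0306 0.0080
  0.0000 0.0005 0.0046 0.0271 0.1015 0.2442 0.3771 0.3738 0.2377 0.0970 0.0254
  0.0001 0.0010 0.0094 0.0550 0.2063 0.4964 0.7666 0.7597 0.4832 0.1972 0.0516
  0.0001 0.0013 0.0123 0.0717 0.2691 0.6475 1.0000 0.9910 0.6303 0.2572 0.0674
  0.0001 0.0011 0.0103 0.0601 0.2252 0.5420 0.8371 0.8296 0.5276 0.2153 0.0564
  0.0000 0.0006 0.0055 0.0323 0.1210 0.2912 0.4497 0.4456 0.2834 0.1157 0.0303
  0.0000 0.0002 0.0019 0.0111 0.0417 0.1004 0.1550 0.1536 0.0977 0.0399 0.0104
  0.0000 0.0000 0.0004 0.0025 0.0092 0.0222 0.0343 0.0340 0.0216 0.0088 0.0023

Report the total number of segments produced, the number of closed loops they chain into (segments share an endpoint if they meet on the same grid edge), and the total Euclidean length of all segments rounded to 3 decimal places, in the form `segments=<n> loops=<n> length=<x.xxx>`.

cell (4,5): code 0100 → (4.914,6.000)–(5.000,5.876)
cell (4,6): code 1100 → (4.931,7.000)–(4.914,6.000)
cell (4,7): code 1000 → (5.000,7.097)–(4.931,7.000)
cell (5,5): code 0110 → (5.000,5.876)–(6.000,5.243)
cell (5,7): code 1001 → (6.000,7.715)–(5.000,7.097)
cell (6,5): code 0110 → (6.000,5.243)–(7.000,5.647)
cell (6,7): code 1001 → (7.000,7.320)–(6.000,7.715)
cell (7,5): code 0010 → (7.000,5.647)–(7.269,6.000)
cell (7,6): code 0011 → (7.269,6.000)–(7.252,7.000)
cell (7,7): code 0001 → (7.252,7.000)–(7.000,7.320)
total: 10 segments, chained into 1 closed loop(s), length Σ = 7.634421

segments=10 loops=1 length=7.634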